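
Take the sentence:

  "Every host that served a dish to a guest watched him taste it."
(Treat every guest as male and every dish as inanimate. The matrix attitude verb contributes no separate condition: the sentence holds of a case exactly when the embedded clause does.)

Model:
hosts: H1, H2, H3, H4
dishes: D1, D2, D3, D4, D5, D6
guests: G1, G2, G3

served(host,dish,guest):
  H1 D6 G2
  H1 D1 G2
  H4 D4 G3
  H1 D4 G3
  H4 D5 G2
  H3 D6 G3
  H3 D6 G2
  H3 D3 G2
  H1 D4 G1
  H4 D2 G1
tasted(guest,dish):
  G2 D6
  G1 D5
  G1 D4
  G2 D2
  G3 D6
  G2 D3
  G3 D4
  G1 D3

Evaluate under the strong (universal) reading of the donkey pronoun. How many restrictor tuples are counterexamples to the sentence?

3

"him" takes "a guest" as antecedent and "it" takes "a dish"; both are donkey pronouns co-varying with the restrictor.
Strong reading: for every (h,d,g) with served(h,d,g), tasted(g,d).
Restrictor triples: (H1,D1,G2)→tasted(G2,D1) ✗  (H1,D4,G1)→tasted(G1,D4) ✓  (H1,D4,G3)→tasted(G3,D4) ✓  (H1,D6,G2)→tasted(G2,D6) ✓  (H3,D3,G2)→tasted(G2,D3) ✓  (H3,D6,G2)→tasted(G2,D6) ✓  (H3,D6,G3)→tasted(G3,D6) ✓  (H4,D2,G1)→tasted(G1,D2) ✗  (H4,D4,G3)→tasted(G3,D4) ✓  (H4,D5,G2)→tasted(G2,D5) ✗
Counterexamples (restrictor triples failing the scope): 3.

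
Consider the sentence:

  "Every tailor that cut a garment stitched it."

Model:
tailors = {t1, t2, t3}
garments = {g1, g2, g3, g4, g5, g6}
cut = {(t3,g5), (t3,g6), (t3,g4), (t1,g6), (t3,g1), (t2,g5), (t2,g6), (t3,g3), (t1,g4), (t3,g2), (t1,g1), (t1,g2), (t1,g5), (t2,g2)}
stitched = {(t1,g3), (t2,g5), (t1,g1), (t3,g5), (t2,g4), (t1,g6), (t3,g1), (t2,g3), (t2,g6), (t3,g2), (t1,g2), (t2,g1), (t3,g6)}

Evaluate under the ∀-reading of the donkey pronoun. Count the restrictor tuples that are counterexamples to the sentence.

5

"it" takes "a garment" as antecedent — a donkey pronoun bound across the clause boundary.
Strong reading: for every (t,g) with cut(t,g), stitched(t,g).
Restrictor pairs: (t1,g1) ✓  (t1,g2) ✓  (t1,g4) ✗  (t1,g5) ✗  (t1,g6) ✓  (t2,g2) ✗  (t2,g5) ✓  (t2,g6) ✓  (t3,g1) ✓  (t3,g2) ✓  (t3,g3) ✗  (t3,g4) ✗  (t3,g5) ✓  (t3,g6) ✓
Counterexamples (restrictor pairs failing the scope): 5.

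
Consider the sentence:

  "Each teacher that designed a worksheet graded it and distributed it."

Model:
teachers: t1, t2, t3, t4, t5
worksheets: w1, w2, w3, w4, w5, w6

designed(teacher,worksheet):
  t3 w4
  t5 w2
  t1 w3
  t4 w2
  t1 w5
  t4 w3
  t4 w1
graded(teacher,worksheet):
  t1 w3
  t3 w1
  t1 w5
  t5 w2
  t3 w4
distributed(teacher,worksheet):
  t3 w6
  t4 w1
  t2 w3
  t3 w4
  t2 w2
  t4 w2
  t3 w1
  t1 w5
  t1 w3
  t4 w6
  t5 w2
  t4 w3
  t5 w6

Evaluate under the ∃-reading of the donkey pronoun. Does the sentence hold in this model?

False

"it" takes "a worksheet" as antecedent — a donkey pronoun bound across the clause boundary.
Weak reading: every teacher t with some designed-worksheet has at least one designed-worksheet w such that graded(t,w) ∧ distributed(t,w).
Per teacher: t1:✓  t3:✓  t4:✗  t5:✓
t4 has no witness among its designed-worksheets.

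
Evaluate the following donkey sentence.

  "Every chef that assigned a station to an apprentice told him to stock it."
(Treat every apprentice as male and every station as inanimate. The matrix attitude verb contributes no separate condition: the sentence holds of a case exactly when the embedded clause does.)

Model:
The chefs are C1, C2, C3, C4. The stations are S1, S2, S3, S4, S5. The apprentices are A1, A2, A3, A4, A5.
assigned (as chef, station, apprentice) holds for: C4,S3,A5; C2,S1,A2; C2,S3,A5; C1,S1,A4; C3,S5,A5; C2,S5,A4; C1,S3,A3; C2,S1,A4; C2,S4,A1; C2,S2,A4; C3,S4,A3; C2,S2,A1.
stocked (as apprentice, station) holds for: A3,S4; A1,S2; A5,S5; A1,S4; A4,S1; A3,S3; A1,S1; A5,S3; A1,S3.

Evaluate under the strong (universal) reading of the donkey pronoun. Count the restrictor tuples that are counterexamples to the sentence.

"him" takes "an apprentice" as antecedent and "it" takes "a station"; both are donkey pronouns co-varying with the restrictor.
Strong reading: for every (c,s,a) with assigned(c,s,a), stocked(a,s).
Restrictor triples: (C1,S1,A4)→stocked(A4,S1) ✓  (C1,S3,A3)→stocked(A3,S3) ✓  (C2,S1,A2)→stocked(A2,S1) ✗  (C2,S1,A4)→stocked(A4,S1) ✓  (C2,S2,A1)→stocked(A1,S2) ✓  (C2,S2,A4)→stocked(A4,S2) ✗  (C2,S3,A5)→stocked(A5,S3) ✓  (C2,S4,A1)→stocked(A1,S4) ✓  (C2,S5,A4)→stocked(A4,S5) ✗  (C3,S4,A3)→stocked(A3,S4) ✓  (C3,S5,A5)→stocked(A5,S5) ✓  (C4,S3,A5)→stocked(A5,S3) ✓
Counterexamples (restrictor triples failing the scope): 3.

3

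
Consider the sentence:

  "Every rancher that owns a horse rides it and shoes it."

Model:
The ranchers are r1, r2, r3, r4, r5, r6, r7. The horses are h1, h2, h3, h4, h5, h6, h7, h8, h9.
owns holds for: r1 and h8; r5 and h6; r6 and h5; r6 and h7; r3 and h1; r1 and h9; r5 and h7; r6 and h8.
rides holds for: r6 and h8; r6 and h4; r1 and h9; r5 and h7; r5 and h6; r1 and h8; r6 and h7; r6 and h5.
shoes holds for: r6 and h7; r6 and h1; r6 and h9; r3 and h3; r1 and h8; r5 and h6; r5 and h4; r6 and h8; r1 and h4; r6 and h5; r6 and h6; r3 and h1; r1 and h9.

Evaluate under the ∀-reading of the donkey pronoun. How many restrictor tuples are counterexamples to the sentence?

2

"it" takes "a horse" as antecedent — a donkey pronoun bound across the clause boundary.
Strong reading: for every (r,h) with owns(r,h), rides(r,h) ∧ shoes(r,h).
Restrictor pairs: (r1,h8) ✓  (r1,h9) ✓  (r3,h1) ✗  (r5,h6) ✓  (r5,h7) ✗  (r6,h5) ✓  (r6,h7) ✓  (r6,h8) ✓
Counterexamples (restrictor pairs failing the scope): 2.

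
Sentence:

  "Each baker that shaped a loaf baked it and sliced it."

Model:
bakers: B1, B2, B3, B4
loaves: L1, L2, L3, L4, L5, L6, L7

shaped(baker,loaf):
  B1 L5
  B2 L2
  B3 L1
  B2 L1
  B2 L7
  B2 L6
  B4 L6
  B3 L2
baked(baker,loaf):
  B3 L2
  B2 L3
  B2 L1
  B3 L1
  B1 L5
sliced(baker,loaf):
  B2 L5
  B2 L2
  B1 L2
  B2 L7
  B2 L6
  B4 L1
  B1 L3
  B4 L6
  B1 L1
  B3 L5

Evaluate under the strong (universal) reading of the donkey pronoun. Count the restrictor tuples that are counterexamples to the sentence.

"it" takes "a loaf" as antecedent — a donkey pronoun bound across the clause boundary.
Strong reading: for every (b,l) with shaped(b,l), baked(b,l) ∧ sliced(b,l).
Restrictor pairs: (B1,L5) ✗  (B2,L1) ✗  (B2,L2) ✗  (B2,L6) ✗  (B2,L7) ✗  (B3,L1) ✗  (B3,L2) ✗  (B4,L6) ✗
Counterexamples (restrictor pairs failing the scope): 8.

8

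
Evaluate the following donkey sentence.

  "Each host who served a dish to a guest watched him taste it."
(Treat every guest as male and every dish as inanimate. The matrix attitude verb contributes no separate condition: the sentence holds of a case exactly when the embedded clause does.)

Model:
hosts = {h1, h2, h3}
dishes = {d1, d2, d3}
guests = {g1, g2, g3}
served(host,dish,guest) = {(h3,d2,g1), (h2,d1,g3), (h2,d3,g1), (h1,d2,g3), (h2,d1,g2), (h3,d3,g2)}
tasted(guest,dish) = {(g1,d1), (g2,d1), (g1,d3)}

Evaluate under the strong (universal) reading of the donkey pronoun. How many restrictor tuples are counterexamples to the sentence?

"him" takes "a guest" as antecedent and "it" takes "a dish"; both are donkey pronouns co-varying with the restrictor.
Strong reading: for every (h,d,g) with served(h,d,g), tasted(g,d).
Restrictor triples: (h1,d2,g3)→tasted(g3,d2) ✗  (h2,d1,g2)→tasted(g2,d1) ✓  (h2,d1,g3)→tasted(g3,d1) ✗  (h2,d3,g1)→tasted(g1,d3) ✓  (h3,d2,g1)→tasted(g1,d2) ✗  (h3,d3,g2)→tasted(g2,d3) ✗
Counterexamples (restrictor triples failing the scope): 4.

4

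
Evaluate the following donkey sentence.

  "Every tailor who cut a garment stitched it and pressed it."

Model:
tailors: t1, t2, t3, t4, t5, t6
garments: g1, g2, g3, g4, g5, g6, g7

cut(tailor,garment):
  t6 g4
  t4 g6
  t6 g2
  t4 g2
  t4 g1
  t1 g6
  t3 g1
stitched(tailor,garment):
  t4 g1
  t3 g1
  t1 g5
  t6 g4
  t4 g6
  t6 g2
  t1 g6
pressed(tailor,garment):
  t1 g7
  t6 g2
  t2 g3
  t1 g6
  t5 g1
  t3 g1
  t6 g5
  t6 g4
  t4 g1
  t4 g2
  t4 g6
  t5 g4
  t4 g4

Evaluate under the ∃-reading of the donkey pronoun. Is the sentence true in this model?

True

"it" takes "a garment" as antecedent — a donkey pronoun bound across the clause boundary.
Weak reading: every tailor t with some cut-garment has at least one cut-garment g such that stitched(t,g) ∧ pressed(t,g).
Per tailor: t1:✓  t3:✓  t4:✓  t6:✓
Every tailor in the restrictor has a witness.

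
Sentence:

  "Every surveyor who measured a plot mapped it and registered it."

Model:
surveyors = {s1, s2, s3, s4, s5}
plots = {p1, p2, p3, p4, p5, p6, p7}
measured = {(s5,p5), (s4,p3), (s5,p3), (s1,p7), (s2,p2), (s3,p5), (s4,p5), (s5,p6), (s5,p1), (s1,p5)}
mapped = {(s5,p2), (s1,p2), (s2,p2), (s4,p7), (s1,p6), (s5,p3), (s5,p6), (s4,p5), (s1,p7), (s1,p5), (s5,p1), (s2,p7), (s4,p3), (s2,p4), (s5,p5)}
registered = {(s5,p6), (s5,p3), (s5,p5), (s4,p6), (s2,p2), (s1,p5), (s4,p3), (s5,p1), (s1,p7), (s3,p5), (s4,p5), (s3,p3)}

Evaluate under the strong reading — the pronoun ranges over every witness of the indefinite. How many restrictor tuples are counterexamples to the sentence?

"it" takes "a plot" as antecedent — a donkey pronoun bound across the clause boundary.
Strong reading: for every (s,p) with measured(s,p), mapped(s,p) ∧ registered(s,p).
Restrictor pairs: (s1,p5) ✓  (s1,p7) ✓  (s2,p2) ✓  (s3,p5) ✗  (s4,p3) ✓  (s4,p5) ✓  (s5,p1) ✓  (s5,p3) ✓  (s5,p5) ✓  (s5,p6) ✓
Counterexamples (restrictor pairs failing the scope): 1.

1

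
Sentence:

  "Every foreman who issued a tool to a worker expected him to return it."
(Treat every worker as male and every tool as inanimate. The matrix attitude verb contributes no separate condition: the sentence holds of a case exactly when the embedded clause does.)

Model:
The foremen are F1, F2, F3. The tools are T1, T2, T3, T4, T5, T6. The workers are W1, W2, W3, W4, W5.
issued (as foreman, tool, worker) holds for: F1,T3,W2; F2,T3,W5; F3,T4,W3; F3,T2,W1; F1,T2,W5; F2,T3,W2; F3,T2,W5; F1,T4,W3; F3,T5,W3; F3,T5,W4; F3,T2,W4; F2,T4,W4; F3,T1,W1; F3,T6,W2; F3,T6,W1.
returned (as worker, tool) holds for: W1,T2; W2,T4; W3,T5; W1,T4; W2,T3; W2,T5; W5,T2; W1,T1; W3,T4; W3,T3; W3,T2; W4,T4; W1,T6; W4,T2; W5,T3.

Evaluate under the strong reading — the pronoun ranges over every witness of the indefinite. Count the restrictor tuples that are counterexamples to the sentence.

"him" takes "a worker" as antecedent and "it" takes "a tool"; both are donkey pronouns co-varying with the restrictor.
Strong reading: for every (f,t,w) with issued(f,t,w), returned(w,t).
Restrictor triples: (F1,T2,W5)→returned(W5,T2) ✓  (F1,T3,W2)→returned(W2,T3) ✓  (F1,T4,W3)→returned(W3,T4) ✓  (F2,T3,W2)→returned(W2,T3) ✓  (F2,T3,W5)→returned(W5,T3) ✓  (F2,T4,W4)→returned(W4,T4) ✓  (F3,T1,W1)→returned(W1,T1) ✓  (F3,T2,W1)→returned(W1,T2) ✓  (F3,T2,W4)→returned(W4,T2) ✓  (F3,T2,W5)→returned(W5,T2) ✓  (F3,T4,W3)→returned(W3,T4) ✓  (F3,T5,W3)→returned(W3,T5) ✓  (F3,T5,W4)→returned(W4,T5) ✗  (F3,T6,W1)→returned(W1,T6) ✓  (F3,T6,W2)→returned(W2,T6) ✗
Counterexamples (restrictor triples failing the scope): 2.

2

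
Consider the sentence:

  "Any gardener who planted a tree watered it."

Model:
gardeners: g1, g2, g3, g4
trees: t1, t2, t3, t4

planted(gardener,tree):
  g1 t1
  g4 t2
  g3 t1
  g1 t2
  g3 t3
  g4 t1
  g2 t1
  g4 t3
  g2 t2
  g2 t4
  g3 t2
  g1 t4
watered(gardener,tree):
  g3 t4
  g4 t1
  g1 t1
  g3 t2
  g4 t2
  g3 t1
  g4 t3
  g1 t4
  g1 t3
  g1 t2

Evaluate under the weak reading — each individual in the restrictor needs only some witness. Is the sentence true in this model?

False

"it" takes "a tree" as antecedent — a donkey pronoun bound across the clause boundary.
Weak reading: every gardener g with some planted-tree has at least one planted-tree t such that watered(g,t).
Per gardener: g1:✓  g2:✗  g3:✓  g4:✓
g2 has no witness among its planted-trees.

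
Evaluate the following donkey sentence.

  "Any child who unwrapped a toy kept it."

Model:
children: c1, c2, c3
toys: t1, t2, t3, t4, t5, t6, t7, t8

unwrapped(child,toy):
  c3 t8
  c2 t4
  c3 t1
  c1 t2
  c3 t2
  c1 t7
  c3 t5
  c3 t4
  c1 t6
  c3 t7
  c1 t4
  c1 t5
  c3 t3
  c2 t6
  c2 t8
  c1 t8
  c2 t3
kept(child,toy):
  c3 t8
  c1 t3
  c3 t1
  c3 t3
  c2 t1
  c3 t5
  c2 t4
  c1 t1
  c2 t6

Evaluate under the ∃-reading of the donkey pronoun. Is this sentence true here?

False

"it" takes "a toy" as antecedent — a donkey pronoun bound across the clause boundary.
Weak reading: every child c with some unwrapped-toy has at least one unwrapped-toy t such that kept(c,t).
Per child: c1:✗  c2:✓  c3:✓
c1 has no witness among its unwrapped-toys.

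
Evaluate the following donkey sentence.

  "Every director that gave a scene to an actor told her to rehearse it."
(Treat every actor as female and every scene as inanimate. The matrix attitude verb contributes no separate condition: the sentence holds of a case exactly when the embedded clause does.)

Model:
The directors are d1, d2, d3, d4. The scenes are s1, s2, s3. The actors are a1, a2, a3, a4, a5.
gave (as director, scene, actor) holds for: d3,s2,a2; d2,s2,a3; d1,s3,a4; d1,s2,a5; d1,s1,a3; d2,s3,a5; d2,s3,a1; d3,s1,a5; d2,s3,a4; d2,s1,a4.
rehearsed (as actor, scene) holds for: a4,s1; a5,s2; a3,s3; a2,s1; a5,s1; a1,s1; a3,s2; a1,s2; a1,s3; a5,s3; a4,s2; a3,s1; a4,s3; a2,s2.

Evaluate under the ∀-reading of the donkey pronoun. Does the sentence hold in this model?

True

"her" takes "an actor" as antecedent and "it" takes "a scene"; both are donkey pronouns co-varying with the restrictor.
Strong reading: for every (d,s,a) with gave(d,s,a), rehearsed(a,s).
Restrictor triples: (d1,s1,a3)→rehearsed(a3,s1) ✓  (d1,s2,a5)→rehearsed(a5,s2) ✓  (d1,s3,a4)→rehearsed(a4,s3) ✓  (d2,s1,a4)→rehearsed(a4,s1) ✓  (d2,s2,a3)→rehearsed(a3,s2) ✓  (d2,s3,a1)→rehearsed(a1,s3) ✓  (d2,s3,a4)→rehearsed(a4,s3) ✓  (d2,s3,a5)→rehearsed(a5,s3) ✓  (d3,s1,a5)→rehearsed(a5,s1) ✓  (d3,s2,a2)→rehearsed(a2,s2) ✓
Every restrictor triple satisfies the scope.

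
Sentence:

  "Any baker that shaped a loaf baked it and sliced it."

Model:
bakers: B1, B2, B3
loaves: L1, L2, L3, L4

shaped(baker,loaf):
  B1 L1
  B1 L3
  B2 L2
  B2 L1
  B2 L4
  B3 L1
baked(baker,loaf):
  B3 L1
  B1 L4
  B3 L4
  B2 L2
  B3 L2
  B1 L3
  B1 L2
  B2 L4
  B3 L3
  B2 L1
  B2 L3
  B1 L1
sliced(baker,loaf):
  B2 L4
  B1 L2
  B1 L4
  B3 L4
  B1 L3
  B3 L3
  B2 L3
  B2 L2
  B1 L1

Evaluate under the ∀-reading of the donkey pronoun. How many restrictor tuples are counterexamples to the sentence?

2

"it" takes "a loaf" as antecedent — a donkey pronoun bound across the clause boundary.
Strong reading: for every (b,l) with shaped(b,l), baked(b,l) ∧ sliced(b,l).
Restrictor pairs: (B1,L1) ✓  (B1,L3) ✓  (B2,L1) ✗  (B2,L2) ✓  (B2,L4) ✓  (B3,L1) ✗
Counterexamples (restrictor pairs failing the scope): 2.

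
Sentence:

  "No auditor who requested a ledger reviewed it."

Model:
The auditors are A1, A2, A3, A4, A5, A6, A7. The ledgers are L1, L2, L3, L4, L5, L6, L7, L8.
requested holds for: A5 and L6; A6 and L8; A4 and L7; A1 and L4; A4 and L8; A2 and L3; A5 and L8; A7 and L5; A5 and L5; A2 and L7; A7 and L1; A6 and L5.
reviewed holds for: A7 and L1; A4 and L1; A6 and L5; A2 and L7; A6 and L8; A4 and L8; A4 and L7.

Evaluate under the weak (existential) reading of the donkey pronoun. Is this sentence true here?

False

"it" takes "a ledger" as antecedent — a donkey pronoun bound across the clause boundary.
Truth condition: for no (a,l) with requested(a,l) does reviewed(a,l) hold.
Restrictor pairs — does the scope hold? (A1,L4):fails  (A2,L3):fails  (A2,L7):holds  (A4,L7):holds  (A4,L8):holds  (A5,L5):fails  (A5,L6):fails  (A5,L8):fails  (A6,L5):holds  (A6,L8):holds  (A7,L1):holds  (A7,L5):fails
Scope holds for 6 pair(s), so the sentence is false.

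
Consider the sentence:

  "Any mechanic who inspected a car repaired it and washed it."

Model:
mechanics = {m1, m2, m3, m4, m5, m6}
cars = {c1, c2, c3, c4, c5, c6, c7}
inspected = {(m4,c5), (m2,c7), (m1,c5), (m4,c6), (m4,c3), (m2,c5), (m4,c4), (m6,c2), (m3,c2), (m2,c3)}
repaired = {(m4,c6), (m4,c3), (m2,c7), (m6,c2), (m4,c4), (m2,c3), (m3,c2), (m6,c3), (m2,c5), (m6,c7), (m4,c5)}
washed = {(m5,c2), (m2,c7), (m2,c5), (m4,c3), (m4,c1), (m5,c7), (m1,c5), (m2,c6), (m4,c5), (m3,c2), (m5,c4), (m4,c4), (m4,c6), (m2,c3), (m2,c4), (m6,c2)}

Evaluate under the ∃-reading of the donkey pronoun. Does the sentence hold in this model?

False

"it" takes "a car" as antecedent — a donkey pronoun bound across the clause boundary.
Weak reading: every mechanic m with some inspected-car has at least one inspected-car c such that repaired(m,c) ∧ washed(m,c).
Per mechanic: m1:✗  m2:✓  m3:✓  m4:✓  m6:✓
m1 has no witness among its inspected-cars.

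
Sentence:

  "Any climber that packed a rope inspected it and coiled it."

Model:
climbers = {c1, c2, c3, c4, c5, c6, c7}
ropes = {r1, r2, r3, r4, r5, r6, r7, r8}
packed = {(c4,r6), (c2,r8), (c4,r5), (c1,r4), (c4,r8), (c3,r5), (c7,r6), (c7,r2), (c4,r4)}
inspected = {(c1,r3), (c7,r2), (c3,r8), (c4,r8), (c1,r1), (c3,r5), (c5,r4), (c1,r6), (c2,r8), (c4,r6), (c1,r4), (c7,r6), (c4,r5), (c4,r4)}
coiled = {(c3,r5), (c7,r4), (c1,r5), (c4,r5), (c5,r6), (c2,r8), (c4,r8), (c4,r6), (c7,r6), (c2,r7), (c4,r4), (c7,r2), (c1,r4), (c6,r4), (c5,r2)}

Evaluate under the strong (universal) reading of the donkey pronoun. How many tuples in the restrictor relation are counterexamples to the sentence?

"it" takes "a rope" as antecedent — a donkey pronoun bound across the clause boundary.
Strong reading: for every (c,r) with packed(c,r), inspected(c,r) ∧ coiled(c,r).
Restrictor pairs: (c1,r4) ✓  (c2,r8) ✓  (c3,r5) ✓  (c4,r4) ✓  (c4,r5) ✓  (c4,r6) ✓  (c4,r8) ✓  (c7,r2) ✓  (c7,r6) ✓
Counterexamples (restrictor pairs failing the scope): 0.

0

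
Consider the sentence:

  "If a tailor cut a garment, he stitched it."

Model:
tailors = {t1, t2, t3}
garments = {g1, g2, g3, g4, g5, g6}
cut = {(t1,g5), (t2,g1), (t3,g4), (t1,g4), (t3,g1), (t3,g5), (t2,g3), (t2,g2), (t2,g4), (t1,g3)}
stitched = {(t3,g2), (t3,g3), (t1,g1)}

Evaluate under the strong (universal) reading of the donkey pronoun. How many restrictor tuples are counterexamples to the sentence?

"it" takes "a garment" as antecedent — a donkey pronoun bound across the clause boundary.
Strong reading: for every (t,g) with cut(t,g), stitched(t,g).
Restrictor pairs: (t1,g3) ✗  (t1,g4) ✗  (t1,g5) ✗  (t2,g1) ✗  (t2,g2) ✗  (t2,g3) ✗  (t2,g4) ✗  (t3,g1) ✗  (t3,g4) ✗  (t3,g5) ✗
Counterexamples (restrictor pairs failing the scope): 10.

10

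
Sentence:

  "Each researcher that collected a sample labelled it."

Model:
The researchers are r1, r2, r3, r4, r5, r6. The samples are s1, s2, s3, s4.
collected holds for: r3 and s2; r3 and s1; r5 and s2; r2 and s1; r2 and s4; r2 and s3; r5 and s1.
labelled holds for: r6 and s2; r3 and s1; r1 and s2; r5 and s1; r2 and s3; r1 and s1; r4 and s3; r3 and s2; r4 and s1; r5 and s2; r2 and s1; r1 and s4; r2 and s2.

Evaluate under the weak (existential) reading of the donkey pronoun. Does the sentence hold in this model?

"it" takes "a sample" as antecedent — a donkey pronoun bound across the clause boundary.
Weak reading: every researcher r with some collected-sample has at least one collected-sample s such that labelled(r,s).
Per researcher: r2:✓  r3:✓  r5:✓
Every researcher in the restrictor has a witness.

True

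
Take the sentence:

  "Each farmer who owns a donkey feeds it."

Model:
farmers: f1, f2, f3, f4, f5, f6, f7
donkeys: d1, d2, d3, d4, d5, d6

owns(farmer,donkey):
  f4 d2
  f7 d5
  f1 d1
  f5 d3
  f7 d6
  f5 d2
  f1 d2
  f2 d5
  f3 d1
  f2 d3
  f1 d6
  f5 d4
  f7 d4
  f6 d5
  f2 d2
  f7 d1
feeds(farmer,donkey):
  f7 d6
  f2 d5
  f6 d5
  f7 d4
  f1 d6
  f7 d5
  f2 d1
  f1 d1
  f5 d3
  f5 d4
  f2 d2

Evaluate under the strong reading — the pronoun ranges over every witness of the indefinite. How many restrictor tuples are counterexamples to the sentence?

"it" takes "a donkey" as antecedent — a donkey pronoun bound across the clause boundary.
Strong reading: for every (f,d) with owns(f,d), feeds(f,d).
Restrictor pairs: (f1,d1) ✓  (f1,d2) ✗  (f1,d6) ✓  (f2,d2) ✓  (f2,d3) ✗  (f2,d5) ✓  (f3,d1) ✗  (f4,d2) ✗  (f5,d2) ✗  (f5,d3) ✓  (f5,d4) ✓  (f6,d5) ✓  (f7,d1) ✗  (f7,d4) ✓  (f7,d5) ✓  (f7,d6) ✓
Counterexamples (restrictor pairs failing the scope): 6.

6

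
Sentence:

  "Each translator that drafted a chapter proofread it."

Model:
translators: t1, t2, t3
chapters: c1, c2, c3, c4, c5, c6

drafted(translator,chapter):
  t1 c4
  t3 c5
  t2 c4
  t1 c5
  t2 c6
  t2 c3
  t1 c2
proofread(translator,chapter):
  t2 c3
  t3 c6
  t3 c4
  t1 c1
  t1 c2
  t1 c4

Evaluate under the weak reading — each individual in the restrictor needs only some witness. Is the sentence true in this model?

"it" takes "a chapter" as antecedent — a donkey pronoun bound across the clause boundary.
Weak reading: every translator t with some drafted-chapter has at least one drafted-chapter c such that proofread(t,c).
Per translator: t1:✓  t2:✓  t3:✗
t3 has no witness among its drafted-chapters.

False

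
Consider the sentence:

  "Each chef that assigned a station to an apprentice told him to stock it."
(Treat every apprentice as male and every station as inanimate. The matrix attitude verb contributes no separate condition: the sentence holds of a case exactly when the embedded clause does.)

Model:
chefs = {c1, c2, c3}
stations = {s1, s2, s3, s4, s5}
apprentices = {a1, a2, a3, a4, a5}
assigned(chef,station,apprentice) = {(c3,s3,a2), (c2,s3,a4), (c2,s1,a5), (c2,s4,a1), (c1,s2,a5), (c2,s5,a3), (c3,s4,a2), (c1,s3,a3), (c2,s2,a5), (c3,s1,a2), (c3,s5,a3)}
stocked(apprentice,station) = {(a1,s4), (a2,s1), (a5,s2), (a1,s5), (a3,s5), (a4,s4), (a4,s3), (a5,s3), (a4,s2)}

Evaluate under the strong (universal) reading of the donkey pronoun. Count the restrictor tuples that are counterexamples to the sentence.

4

"him" takes "an apprentice" as antecedent and "it" takes "a station"; both are donkey pronouns co-varying with the restrictor.
Strong reading: for every (c,s,a) with assigned(c,s,a), stocked(a,s).
Restrictor triples: (c1,s2,a5)→stocked(a5,s2) ✓  (c1,s3,a3)→stocked(a3,s3) ✗  (c2,s1,a5)→stocked(a5,s1) ✗  (c2,s2,a5)→stocked(a5,s2) ✓  (c2,s3,a4)→stocked(a4,s3) ✓  (c2,s4,a1)→stocked(a1,s4) ✓  (c2,s5,a3)→stocked(a3,s5) ✓  (c3,s1,a2)→stocked(a2,s1) ✓  (c3,s3,a2)→stocked(a2,s3) ✗  (c3,s4,a2)→stocked(a2,s4) ✗  (c3,s5,a3)→stocked(a3,s5) ✓
Counterexamples (restrictor triples failing the scope): 4.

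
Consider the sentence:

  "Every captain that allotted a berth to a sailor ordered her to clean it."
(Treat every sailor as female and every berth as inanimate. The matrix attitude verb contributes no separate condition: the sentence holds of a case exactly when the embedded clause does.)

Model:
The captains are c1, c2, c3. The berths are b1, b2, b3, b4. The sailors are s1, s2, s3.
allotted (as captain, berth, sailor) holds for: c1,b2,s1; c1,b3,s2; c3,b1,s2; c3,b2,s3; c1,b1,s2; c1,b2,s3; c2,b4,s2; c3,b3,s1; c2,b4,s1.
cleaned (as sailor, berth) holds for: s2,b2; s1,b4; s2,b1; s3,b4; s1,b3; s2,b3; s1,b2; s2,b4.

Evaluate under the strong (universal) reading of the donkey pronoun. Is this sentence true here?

"her" takes "a sailor" as antecedent and "it" takes "a berth"; both are donkey pronouns co-varying with the restrictor.
Strong reading: for every (c,b,s) with allotted(c,b,s), cleaned(s,b).
Restrictor triples: (c1,b1,s2)→cleaned(s2,b1) ✓  (c1,b2,s1)→cleaned(s1,b2) ✓  (c1,b2,s3)→cleaned(s3,b2) ✗  (c1,b3,s2)→cleaned(s2,b3) ✓  (c2,b4,s1)→cleaned(s1,b4) ✓  (c2,b4,s2)→cleaned(s2,b4) ✓  (c3,b1,s2)→cleaned(s2,b1) ✓  (c3,b2,s3)→cleaned(s3,b2) ✗  (c3,b3,s1)→cleaned(s1,b3) ✓
Counterexample: (c1,b2,s3) — cleaned(s3,b2) does not hold.

False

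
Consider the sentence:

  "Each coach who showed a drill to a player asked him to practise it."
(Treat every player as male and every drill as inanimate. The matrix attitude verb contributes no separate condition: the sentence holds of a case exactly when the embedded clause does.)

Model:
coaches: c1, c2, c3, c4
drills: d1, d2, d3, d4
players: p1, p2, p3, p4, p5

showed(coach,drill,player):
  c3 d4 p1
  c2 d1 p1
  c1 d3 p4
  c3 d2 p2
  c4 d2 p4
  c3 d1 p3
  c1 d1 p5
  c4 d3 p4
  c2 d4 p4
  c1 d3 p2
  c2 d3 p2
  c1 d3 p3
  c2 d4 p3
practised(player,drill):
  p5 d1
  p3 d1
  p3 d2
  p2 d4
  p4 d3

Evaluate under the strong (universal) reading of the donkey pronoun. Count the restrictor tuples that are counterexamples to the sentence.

9

"him" takes "a player" as antecedent and "it" takes "a drill"; both are donkey pronouns co-varying with the restrictor.
Strong reading: for every (c,d,p) with showed(c,d,p), practised(p,d).
Restrictor triples: (c1,d1,p5)→practised(p5,d1) ✓  (c1,d3,p2)→practised(p2,d3) ✗  (c1,d3,p3)→practised(p3,d3) ✗  (c1,d3,p4)→practised(p4,d3) ✓  (c2,d1,p1)→practised(p1,d1) ✗  (c2,d3,p2)→practised(p2,d3) ✗  (c2,d4,p3)→practised(p3,d4) ✗  (c2,d4,p4)→practised(p4,d4) ✗  (c3,d1,p3)→practised(p3,d1) ✓  (c3,d2,p2)→practised(p2,d2) ✗  (c3,d4,p1)→practised(p1,d4) ✗  (c4,d2,p4)→practised(p4,d2) ✗  (c4,d3,p4)→practised(p4,d3) ✓
Counterexamples (restrictor triples failing the scope): 9.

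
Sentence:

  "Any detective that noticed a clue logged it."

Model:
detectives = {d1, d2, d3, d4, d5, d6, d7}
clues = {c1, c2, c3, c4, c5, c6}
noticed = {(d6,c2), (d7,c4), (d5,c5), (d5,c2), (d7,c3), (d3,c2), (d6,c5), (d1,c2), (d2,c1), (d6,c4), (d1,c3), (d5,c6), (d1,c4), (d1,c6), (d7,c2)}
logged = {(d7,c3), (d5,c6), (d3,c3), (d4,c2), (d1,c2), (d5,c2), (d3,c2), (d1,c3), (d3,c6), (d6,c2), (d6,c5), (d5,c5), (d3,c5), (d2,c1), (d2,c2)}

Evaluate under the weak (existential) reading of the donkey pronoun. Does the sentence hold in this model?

True

"it" takes "a clue" as antecedent — a donkey pronoun bound across the clause boundary.
Weak reading: every detective d with some noticed-clue has at least one noticed-clue c such that logged(d,c).
Per detective: d1:✓  d2:✓  d3:✓  d5:✓  d6:✓  d7:✓
Every detective in the restrictor has a witness.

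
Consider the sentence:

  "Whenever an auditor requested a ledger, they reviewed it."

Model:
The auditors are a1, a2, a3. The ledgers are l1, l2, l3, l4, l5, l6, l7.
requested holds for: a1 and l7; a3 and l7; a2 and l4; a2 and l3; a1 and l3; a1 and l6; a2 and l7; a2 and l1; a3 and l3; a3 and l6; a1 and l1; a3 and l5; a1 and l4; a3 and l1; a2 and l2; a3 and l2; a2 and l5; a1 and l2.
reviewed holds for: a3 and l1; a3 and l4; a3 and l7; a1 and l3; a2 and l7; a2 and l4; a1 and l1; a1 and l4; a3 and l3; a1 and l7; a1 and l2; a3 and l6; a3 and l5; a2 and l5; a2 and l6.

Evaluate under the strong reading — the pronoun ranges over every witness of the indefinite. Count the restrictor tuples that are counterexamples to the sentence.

5

"it" takes "a ledger" as antecedent — a donkey pronoun bound across the clause boundary.
Strong reading: for every (a,l) with requested(a,l), reviewed(a,l).
Restrictor pairs: (a1,l1) ✓  (a1,l2) ✓  (a1,l3) ✓  (a1,l4) ✓  (a1,l6) ✗  (a1,l7) ✓  (a2,l1) ✗  (a2,l2) ✗  (a2,l3) ✗  (a2,l4) ✓  (a2,l5) ✓  (a2,l7) ✓  (a3,l1) ✓  (a3,l2) ✗  (a3,l3) ✓  (a3,l5) ✓  (a3,l6) ✓  (a3,l7) ✓
Counterexamples (restrictor pairs failing the scope): 5.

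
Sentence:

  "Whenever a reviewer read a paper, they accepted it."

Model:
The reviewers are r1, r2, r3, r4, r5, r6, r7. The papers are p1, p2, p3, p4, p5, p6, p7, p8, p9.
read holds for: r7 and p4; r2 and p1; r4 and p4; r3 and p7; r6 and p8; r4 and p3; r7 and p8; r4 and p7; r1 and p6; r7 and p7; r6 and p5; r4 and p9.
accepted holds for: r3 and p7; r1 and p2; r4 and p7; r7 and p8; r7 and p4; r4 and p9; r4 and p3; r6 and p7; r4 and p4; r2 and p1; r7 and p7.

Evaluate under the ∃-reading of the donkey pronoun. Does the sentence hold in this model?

"it" takes "a paper" as antecedent — a donkey pronoun bound across the clause boundary.
Weak reading: every reviewer r with some read-paper has at least one read-paper p such that accepted(r,p).
Per reviewer: r1:✗  r2:✓  r3:✓  r4:✓  r6:✗  r7:✓
r1 has no witness among its read-papers.

False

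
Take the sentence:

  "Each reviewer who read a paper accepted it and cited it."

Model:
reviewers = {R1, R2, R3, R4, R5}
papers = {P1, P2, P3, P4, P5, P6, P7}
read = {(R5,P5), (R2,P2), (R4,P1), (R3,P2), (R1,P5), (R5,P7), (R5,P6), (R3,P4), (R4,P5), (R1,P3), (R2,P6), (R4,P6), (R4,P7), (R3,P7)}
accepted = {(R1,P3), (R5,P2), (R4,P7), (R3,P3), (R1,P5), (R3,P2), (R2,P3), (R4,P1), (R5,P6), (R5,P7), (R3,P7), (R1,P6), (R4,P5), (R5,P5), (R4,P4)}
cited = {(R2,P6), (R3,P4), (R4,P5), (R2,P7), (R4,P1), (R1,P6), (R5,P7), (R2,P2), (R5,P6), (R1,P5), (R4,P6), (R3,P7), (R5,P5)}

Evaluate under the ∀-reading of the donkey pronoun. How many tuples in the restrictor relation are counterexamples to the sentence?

"it" takes "a paper" as antecedent — a donkey pronoun bound across the clause boundary.
Strong reading: for every (r,p) with read(r,p), accepted(r,p) ∧ cited(r,p).
Restrictor pairs: (R1,P3) ✗  (R1,P5) ✓  (R2,P2) ✗  (R2,P6) ✗  (R3,P2) ✗  (R3,P4) ✗  (R3,P7) ✓  (R4,P1) ✓  (R4,P5) ✓  (R4,P6) ✗  (R4,P7) ✗  (R5,P5) ✓  (R5,P6) ✓  (R5,P7) ✓
Counterexamples (restrictor pairs failing the scope): 7.

7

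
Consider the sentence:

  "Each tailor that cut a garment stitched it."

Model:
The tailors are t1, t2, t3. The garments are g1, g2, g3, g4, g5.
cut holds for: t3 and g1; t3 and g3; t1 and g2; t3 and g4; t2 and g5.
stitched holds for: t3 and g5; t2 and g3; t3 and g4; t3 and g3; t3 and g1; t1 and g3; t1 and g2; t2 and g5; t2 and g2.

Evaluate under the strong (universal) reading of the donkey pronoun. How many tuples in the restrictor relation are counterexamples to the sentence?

0

"it" takes "a garment" as antecedent — a donkey pronoun bound across the clause boundary.
Strong reading: for every (t,g) with cut(t,g), stitched(t,g).
Restrictor pairs: (t1,g2) ✓  (t2,g5) ✓  (t3,g1) ✓  (t3,g3) ✓  (t3,g4) ✓
Counterexamples (restrictor pairs failing the scope): 0.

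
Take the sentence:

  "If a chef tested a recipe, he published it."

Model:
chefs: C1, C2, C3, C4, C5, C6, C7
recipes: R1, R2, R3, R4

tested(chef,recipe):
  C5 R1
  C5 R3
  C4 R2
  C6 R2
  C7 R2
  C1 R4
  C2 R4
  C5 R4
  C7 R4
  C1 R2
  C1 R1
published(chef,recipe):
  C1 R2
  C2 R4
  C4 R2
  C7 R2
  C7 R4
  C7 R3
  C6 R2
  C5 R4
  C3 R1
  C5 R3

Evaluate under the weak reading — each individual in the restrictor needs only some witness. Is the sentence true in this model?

True

"it" takes "a recipe" as antecedent — a donkey pronoun bound across the clause boundary.
Weak reading: every chef c with some tested-recipe has at least one tested-recipe r such that published(c,r).
Per chef: C1:✓  C2:✓  C4:✓  C5:✓  C6:✓  C7:✓
Every chef in the restrictor has a witness.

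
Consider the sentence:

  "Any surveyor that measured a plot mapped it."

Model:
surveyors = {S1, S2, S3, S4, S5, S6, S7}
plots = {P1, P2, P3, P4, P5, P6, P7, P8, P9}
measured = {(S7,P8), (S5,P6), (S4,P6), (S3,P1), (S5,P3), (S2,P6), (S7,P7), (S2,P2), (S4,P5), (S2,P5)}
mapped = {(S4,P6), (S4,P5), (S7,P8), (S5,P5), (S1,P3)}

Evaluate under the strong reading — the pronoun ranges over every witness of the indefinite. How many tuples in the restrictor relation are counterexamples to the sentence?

7

"it" takes "a plot" as antecedent — a donkey pronoun bound across the clause boundary.
Strong reading: for every (s,p) with measured(s,p), mapped(s,p).
Restrictor pairs: (S2,P2) ✗  (S2,P5) ✗  (S2,P6) ✗  (S3,P1) ✗  (S4,P5) ✓  (S4,P6) ✓  (S5,P3) ✗  (S5,P6) ✗  (S7,P7) ✗  (S7,P8) ✓
Counterexamples (restrictor pairs failing the scope): 7.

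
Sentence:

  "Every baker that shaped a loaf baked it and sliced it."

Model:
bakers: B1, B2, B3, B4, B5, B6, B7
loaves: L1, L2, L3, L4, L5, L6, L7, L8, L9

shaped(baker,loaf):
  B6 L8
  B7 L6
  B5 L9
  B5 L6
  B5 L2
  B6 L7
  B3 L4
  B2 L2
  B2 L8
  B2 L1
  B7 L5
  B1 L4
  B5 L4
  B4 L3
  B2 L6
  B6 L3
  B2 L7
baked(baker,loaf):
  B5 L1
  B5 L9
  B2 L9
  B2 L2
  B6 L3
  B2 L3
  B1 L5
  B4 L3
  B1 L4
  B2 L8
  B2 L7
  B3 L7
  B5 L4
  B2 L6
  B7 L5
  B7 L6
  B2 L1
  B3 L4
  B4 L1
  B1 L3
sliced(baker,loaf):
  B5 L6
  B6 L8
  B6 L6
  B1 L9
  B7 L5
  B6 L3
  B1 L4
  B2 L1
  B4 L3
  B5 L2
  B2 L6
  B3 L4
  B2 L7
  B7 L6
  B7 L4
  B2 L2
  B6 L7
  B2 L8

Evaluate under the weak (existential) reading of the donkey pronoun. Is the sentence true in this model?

"it" takes "a loaf" as antecedent — a donkey pronoun bound across the clause boundary.
Weak reading: every baker b with some shaped-loaf has at least one shaped-loaf l such that baked(b,l) ∧ sliced(b,l).
Per baker: B1:✓  B2:✓  B3:✓  B4:✓  B5:✗  B6:✓  B7:✓
B5 has no witness among its shaped-loaves.

False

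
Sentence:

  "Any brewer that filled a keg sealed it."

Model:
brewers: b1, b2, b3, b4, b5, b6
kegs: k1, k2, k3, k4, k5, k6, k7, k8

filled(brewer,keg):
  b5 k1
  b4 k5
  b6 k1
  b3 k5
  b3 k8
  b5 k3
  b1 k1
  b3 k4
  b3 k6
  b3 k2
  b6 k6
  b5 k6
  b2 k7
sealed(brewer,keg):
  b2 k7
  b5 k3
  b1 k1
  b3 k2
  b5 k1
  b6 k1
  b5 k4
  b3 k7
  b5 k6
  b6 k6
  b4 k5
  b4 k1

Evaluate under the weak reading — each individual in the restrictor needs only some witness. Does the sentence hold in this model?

True

"it" takes "a keg" as antecedent — a donkey pronoun bound across the clause boundary.
Weak reading: every brewer b with some filled-keg has at least one filled-keg k such that sealed(b,k).
Per brewer: b1:✓  b2:✓  b3:✓  b4:✓  b5:✓  b6:✓
Every brewer in the restrictor has a witness.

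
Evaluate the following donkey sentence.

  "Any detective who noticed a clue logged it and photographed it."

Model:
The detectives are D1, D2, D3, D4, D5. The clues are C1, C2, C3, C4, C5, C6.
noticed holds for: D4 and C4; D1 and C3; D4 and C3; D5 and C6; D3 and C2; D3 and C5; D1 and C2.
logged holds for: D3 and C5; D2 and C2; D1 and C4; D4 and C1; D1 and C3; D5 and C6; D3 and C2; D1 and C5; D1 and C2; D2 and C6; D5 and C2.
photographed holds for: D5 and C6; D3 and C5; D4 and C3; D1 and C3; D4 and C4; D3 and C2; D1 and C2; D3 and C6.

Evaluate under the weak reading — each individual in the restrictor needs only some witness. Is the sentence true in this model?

"it" takes "a clue" as antecedent — a donkey pronoun bound across the clause boundary.
Weak reading: every detective d with some noticed-clue has at least one noticed-clue c such that logged(d,c) ∧ photographed(d,c).
Per detective: D1:✓  D3:✓  D4:✗  D5:✓
D4 has no witness among its noticed-clues.

False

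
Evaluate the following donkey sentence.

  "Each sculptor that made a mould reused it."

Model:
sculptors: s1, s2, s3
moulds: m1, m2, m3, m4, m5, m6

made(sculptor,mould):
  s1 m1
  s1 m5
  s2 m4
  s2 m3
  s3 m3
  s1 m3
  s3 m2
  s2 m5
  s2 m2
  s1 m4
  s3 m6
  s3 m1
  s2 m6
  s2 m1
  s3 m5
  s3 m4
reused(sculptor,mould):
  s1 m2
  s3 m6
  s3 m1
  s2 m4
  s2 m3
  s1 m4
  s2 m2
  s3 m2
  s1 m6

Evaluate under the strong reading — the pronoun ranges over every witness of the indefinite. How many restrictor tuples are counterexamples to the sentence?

9

"it" takes "a mould" as antecedent — a donkey pronoun bound across the clause boundary.
Strong reading: for every (s,m) with made(s,m), reused(s,m).
Restrictor pairs: (s1,m1) ✗  (s1,m3) ✗  (s1,m4) ✓  (s1,m5) ✗  (s2,m1) ✗  (s2,m2) ✓  (s2,m3) ✓  (s2,m4) ✓  (s2,m5) ✗  (s2,m6) ✗  (s3,m1) ✓  (s3,m2) ✓  (s3,m3) ✗  (s3,m4) ✗  (s3,m5) ✗  (s3,m6) ✓
Counterexamples (restrictor pairs failing the scope): 9.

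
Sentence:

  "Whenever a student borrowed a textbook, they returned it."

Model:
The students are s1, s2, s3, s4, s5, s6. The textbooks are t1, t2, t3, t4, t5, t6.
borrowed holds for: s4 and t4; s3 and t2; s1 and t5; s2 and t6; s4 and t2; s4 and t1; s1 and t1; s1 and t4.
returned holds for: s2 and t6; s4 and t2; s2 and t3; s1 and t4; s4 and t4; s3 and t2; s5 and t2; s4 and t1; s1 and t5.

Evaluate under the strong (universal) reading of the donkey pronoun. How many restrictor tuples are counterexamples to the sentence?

1

"it" takes "a textbook" as antecedent — a donkey pronoun bound across the clause boundary.
Strong reading: for every (s,t) with borrowed(s,t), returned(s,t).
Restrictor pairs: (s1,t1) ✗  (s1,t4) ✓  (s1,t5) ✓  (s2,t6) ✓  (s3,t2) ✓  (s4,t1) ✓  (s4,t2) ✓  (s4,t4) ✓
Counterexamples (restrictor pairs failing the scope): 1.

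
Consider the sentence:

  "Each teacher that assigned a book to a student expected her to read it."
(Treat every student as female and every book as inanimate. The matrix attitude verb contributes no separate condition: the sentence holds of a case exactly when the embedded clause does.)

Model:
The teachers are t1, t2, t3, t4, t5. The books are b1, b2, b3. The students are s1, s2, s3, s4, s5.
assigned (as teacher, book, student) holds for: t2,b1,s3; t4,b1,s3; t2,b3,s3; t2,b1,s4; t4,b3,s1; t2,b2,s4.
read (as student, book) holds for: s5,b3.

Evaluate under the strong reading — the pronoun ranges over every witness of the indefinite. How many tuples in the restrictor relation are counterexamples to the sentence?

6

"her" takes "a student" as antecedent and "it" takes "a book"; both are donkey pronouns co-varying with the restrictor.
Strong reading: for every (t,b,s) with assigned(t,b,s), read(s,b).
Restrictor triples: (t2,b1,s3)→read(s3,b1) ✗  (t2,b1,s4)→read(s4,b1) ✗  (t2,b2,s4)→read(s4,b2) ✗  (t2,b3,s3)→read(s3,b3) ✗  (t4,b1,s3)→read(s3,b1) ✗  (t4,b3,s1)→read(s1,b3) ✗
Counterexamples (restrictor triples failing the scope): 6.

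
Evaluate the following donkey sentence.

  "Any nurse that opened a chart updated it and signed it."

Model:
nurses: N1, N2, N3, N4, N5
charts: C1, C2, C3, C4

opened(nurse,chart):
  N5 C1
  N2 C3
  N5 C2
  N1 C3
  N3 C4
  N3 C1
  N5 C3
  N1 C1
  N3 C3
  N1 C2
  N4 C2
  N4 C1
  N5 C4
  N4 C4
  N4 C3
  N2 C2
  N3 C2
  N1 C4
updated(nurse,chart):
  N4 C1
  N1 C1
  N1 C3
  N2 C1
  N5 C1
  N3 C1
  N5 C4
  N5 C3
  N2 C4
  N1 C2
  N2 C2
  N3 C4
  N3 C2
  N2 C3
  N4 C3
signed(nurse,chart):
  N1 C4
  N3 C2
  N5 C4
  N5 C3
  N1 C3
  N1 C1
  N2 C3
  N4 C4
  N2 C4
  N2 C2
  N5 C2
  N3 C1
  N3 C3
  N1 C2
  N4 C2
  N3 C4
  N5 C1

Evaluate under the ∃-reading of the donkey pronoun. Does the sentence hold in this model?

False

"it" takes "a chart" as antecedent — a donkey pronoun bound across the clause boundary.
Weak reading: every nurse n with some opened-chart has at least one opened-chart c such that updated(n,c) ∧ signed(n,c).
Per nurse: N1:✓  N2:✓  N3:✓  N4:✗  N5:✓
N4 has no witness among its opened-charts.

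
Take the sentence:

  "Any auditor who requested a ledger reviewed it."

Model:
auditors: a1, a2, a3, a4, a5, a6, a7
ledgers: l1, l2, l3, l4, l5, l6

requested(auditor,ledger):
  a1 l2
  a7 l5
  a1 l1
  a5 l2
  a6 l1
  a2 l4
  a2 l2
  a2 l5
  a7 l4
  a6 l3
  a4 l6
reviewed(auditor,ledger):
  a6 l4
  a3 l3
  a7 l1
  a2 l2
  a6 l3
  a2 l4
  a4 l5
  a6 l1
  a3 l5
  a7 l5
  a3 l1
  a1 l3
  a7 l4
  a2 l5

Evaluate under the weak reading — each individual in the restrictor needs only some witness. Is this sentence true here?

"it" takes "a ledger" as antecedent — a donkey pronoun bound across the clause boundary.
Weak reading: every auditor a with some requested-ledger has at least one requested-ledger l such that reviewed(a,l).
Per auditor: a1:✗  a2:✓  a4:✗  a5:✗  a6:✓  a7:✓
a1 has no witness among its requested-ledgers.

False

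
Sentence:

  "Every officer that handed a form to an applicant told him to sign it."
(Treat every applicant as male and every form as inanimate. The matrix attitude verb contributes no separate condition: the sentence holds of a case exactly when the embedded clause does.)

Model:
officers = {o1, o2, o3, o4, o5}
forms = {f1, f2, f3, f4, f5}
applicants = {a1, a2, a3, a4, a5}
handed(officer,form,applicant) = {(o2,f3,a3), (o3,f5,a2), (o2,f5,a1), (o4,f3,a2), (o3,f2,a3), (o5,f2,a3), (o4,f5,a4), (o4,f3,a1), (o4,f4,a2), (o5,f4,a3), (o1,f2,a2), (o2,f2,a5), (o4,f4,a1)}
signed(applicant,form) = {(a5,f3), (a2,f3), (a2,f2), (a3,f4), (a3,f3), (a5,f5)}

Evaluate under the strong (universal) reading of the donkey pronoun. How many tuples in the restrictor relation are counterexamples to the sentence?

"him" takes "an applicant" as antecedent and "it" takes "a form"; both are donkey pronouns co-varying with the restrictor.
Strong reading: for every (o,f,a) with handed(o,f,a), signed(a,f).
Restrictor triples: (o1,f2,a2)→signed(a2,f2) ✓  (o2,f2,a5)→signed(a5,f2) ✗  (o2,f3,a3)→signed(a3,f3) ✓  (o2,f5,a1)→signed(a1,f5) ✗  (o3,f2,a3)→signed(a3,f2) ✗  (o3,f5,a2)→signed(a2,f5) ✗  (o4,f3,a1)→signed(a1,f3) ✗  (o4,f3,a2)→signed(a2,f3) ✓  (o4,f4,a1)→signed(a1,f4) ✗  (o4,f4,a2)→signed(a2,f4) ✗  (o4,f5,a4)→signed(a4,f5) ✗  (o5,f2,a3)→signed(a3,f2) ✗  (o5,f4,a3)→signed(a3,f4) ✓
Counterexamples (restrictor triples failing the scope): 9.

9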